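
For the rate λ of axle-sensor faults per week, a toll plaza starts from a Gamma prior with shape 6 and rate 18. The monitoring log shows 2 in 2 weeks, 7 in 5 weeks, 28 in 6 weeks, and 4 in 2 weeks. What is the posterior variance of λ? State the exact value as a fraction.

Total count: 2 + 7 + 28 + 4 = 41.
Total exposure: 2 + 5 + 6 + 2 = 15 weeks.
Posterior: α' = 6 + 41 = 47, β' = 18 + 15 = 33.
Posterior variance = α'/β'² = 47/1089.

47/1089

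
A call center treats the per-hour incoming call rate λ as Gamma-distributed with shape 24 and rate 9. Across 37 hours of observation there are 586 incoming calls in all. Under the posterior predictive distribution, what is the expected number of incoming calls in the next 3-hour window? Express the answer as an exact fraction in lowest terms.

Total count 586 over total exposure 37 hours.
Posterior: α' = 24 + 586 = 610, β' = 9 + 37 = 46.
Predictive mean over a 3-hour window = T·E[λ|data] = 3·610/46 = 915/23.

915/23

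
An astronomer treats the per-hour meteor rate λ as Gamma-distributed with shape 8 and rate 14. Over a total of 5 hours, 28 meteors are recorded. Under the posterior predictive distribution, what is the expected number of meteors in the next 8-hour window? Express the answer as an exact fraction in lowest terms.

288/19

Total count 28 over total exposure 5 hours.
Conjugate update: add total count to the shape and total exposure to the rate, giving Gamma(36, 19).
Predictive mean over an 8-hour window = T·E[λ|data] = 8·36/19 = 288/19.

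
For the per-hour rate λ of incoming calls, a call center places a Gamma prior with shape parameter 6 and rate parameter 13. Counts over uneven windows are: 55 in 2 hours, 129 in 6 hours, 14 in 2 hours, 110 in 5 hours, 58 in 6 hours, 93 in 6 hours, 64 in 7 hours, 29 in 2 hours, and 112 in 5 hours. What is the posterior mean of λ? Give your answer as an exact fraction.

335/27

Total count: 55 + 129 + 14 + 110 + 58 + 93 + 64 + 29 + 112 = 664.
Total exposure: 2 + 6 + 2 + 5 + 6 + 6 + 7 + 2 + 5 = 41 hours.
The Gamma prior is conjugate for the Poisson rate, so λ | data ~ Gamma(6+664, 13+41) = Gamma(670, 54).
Posterior mean = α'/β' = 670/54 = 335/27.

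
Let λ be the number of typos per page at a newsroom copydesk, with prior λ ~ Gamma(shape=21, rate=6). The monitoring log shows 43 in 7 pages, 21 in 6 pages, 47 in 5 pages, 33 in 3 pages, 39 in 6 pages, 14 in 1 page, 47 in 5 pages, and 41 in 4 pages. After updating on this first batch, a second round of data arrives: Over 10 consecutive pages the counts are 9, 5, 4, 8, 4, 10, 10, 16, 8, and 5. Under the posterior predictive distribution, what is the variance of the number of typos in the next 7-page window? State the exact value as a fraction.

Total count: 43 + 21 + 47 + 33 + 39 + 14 + 47 + 41 = 285.
Total exposure: 7 + 6 + 5 + 3 + 6 + 1 + 5 + 4 = 37 pages.
After the first batch: Gamma(21 + 285, 6 + 37) = Gamma(306, 43).
Total count: 9 + 5 + 4 + 8 + 4 + 10 + 10 + 16 + 8 + 5 = 79.
Total exposure: 10 pages.
After the second batch: Gamma(306 + 79, 43 + 10) = Gamma(385, 53).
The posterior predictive for a window of length T is Negative Binomial with variance T·α'·(β'+T)/β'² = 7·385·60/2809 = 161700/2809.

161700/2809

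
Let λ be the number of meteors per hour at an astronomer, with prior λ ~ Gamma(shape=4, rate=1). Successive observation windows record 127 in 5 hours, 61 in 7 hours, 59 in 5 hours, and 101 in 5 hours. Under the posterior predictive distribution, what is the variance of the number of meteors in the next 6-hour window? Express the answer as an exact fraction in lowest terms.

Total count: 127 + 61 + 59 + 101 = 348.
Total exposure: 5 + 7 + 5 + 5 = 22 hours.
Gamma(α, β) with Poisson data over total exposure Σt gives posterior Gamma(α+Σx, β+Σt) = Gamma(352, 23).
The posterior predictive for a window of length T is Negative Binomial with variance T·α'·(β'+T)/β'² = 6·352·29/529 = 61248/529.

61248/529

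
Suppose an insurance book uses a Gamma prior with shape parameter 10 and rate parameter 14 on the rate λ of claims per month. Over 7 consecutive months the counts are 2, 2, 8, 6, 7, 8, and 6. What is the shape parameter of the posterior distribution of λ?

Total count: 2 + 2 + 8 + 6 + 7 + 8 + 6 = 39.
Total exposure: 7 months.
Conjugate update: add total count to the shape and total exposure to the rate, giving Gamma(49, 21).

49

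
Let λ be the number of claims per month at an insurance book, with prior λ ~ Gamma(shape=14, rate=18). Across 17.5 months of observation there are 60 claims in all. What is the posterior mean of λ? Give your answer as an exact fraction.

Total count 60 over total exposure 17.5 months.
Gamma(α, β) with Poisson data over total exposure Σt gives posterior Gamma(α+Σx, β+Σt) = Gamma(74, 71/2).
Posterior mean = α'/β' = 74/(71/2) = 148/71.

148/71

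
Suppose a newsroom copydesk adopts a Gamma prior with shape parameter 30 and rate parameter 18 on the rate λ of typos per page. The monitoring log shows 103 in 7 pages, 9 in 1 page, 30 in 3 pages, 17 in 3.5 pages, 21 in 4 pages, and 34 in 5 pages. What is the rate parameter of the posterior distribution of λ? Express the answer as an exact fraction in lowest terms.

Total count: 103 + 9 + 30 + 17 + 21 + 34 = 214.
Total exposure: 7 + 1 + 3 + 3.5 + 4 + 5 = 23.5 pages.
Conjugate update: add total count to the shape and total exposure to the rate, giving Gamma(244, 83/2).

83/2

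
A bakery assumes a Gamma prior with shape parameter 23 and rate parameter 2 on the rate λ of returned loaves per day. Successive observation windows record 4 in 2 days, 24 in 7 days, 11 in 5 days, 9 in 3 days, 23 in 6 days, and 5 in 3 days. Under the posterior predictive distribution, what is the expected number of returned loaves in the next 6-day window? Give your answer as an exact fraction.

297/14

Total count: 4 + 24 + 11 + 9 + 23 + 5 = 76.
Total exposure: 2 + 7 + 5 + 3 + 6 + 3 = 26 days.
Conjugate update: add total count to the shape and total exposure to the rate, giving Gamma(99, 28).
Predictive mean over a 6-day window = T·E[λ|data] = 6·99/28 = 297/14.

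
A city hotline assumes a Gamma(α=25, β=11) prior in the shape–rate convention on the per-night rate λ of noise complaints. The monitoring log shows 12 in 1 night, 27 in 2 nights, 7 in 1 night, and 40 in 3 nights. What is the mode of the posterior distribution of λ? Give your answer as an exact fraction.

55/9

Total count: 12 + 27 + 7 + 40 = 86.
Total exposure: 1 + 2 + 1 + 3 = 7 nights.
The Gamma prior is conjugate for the Poisson rate, so λ | data ~ Gamma(25+86, 11+7) = Gamma(111, 18).
Posterior mode = (α'−1)/β' = 110/18 = 55/9.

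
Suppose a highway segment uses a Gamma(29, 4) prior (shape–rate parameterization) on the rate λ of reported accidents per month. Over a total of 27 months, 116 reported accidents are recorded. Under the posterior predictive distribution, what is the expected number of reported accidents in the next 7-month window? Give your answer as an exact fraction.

1015/31

Total count 116 over total exposure 27 months.
The Gamma prior is conjugate for the Poisson rate, so λ | data ~ Gamma(29+116, 4+27) = Gamma(145, 31).
Predictive mean over a 7-month window = T·E[λ|data] = 7·145/31 = 1015/31.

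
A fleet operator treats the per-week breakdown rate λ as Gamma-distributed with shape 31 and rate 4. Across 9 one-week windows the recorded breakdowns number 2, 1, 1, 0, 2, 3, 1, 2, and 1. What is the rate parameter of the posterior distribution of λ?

13

Total count: 2 + 1 + 1 + 0 + 2 + 3 + 1 + 2 + 1 = 13.
Total exposure: 9 weeks.
Gamma(α, β) with Poisson data over total exposure Σt gives posterior Gamma(α+Σx, β+Σt) = Gamma(44, 13).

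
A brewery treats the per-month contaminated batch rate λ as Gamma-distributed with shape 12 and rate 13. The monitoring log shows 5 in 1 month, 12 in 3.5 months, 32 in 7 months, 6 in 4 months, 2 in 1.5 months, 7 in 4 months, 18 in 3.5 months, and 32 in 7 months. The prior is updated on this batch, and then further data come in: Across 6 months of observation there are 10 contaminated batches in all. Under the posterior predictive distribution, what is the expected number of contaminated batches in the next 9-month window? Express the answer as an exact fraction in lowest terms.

Total count: 5 + 12 + 32 + 6 + 2 + 7 + 18 + 32 = 114.
Total exposure: 1 + 3.5 + 7 + 4 + 1.5 + 4 + 3.5 + 7 = 31.5 months.
After the first batch: Gamma(12 + 114, 13 + 31.5) = Gamma(126, 89/2).
Total count 10 over total exposure 6 months.
After the second batch: Gamma(126 + 10, 89/2 + 6) = Gamma(136, 101/2).
Predictive mean over a 9-month window = T·E[λ|data] = 9·136/(101/2) = 2448/101.

2448/101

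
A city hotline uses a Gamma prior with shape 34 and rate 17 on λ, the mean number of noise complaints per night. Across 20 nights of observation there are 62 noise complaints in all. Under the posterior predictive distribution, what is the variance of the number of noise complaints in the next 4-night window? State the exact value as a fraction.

15744/1369

Total count 62 over total exposure 20 nights.
The Gamma prior is conjugate for the Poisson rate, so λ | data ~ Gamma(34+62, 17+20) = Gamma(96, 37).
The posterior predictive for a window of length T is Negative Binomial with variance T·α'·(β'+T)/β'² = 4·96·41/1369 = 15744/1369.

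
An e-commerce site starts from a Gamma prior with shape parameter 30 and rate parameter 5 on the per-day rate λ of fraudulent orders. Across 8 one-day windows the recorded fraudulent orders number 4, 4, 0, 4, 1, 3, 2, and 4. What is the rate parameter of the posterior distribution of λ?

Total count: 4 + 4 + 0 + 4 + 1 + 3 + 2 + 4 = 22.
Total exposure: 8 days.
Gamma(α, β) with Poisson data over total exposure Σt gives posterior Gamma(α+Σx, β+Σt) = Gamma(52, 13).

13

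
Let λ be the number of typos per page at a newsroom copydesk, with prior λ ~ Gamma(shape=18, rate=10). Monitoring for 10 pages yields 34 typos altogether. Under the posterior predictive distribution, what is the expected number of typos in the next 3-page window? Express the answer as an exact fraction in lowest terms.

39/5

Total count 34 over total exposure 10 pages.
Posterior: α' = 18 + 34 = 52, β' = 10 + 10 = 20.
Predictive mean over a 3-page window = T·E[λ|data] = 3·52/20 = 39/5.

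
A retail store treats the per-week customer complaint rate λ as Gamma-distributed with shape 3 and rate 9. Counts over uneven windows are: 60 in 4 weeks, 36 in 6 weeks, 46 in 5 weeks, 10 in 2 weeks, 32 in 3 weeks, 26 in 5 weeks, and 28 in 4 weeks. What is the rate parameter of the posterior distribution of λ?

38

Total count: 60 + 36 + 46 + 10 + 32 + 26 + 28 = 238.
Total exposure: 4 + 6 + 5 + 2 + 3 + 5 + 4 = 29 weeks.
By Gamma–Poisson conjugacy, the posterior is Gamma(α + Σx, β + Σt) = Gamma(3 + 238, 9 + 29) = Gamma(241, 38).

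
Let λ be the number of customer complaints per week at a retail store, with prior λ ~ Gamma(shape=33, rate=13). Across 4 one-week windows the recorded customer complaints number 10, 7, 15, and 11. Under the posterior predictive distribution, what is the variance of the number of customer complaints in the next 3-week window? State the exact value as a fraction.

Total count: 10 + 7 + 15 + 11 = 43.
Total exposure: 4 weeks.
Posterior: α' = 33 + 43 = 76, β' = 13 + 4 = 17.
The posterior predictive for a window of length T is Negative Binomial with variance T·α'·(β'+T)/β'² = 3·76·20/289 = 4560/289.

4560/289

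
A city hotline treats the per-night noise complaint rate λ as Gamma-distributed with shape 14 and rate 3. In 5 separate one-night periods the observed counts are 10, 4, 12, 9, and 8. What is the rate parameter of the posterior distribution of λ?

8

Total count: 10 + 4 + 12 + 9 + 8 = 43.
Total exposure: 5 nights.
Gamma(α, β) with Poisson data over total exposure Σt gives posterior Gamma(α+Σx, β+Σt) = Gamma(57, 8).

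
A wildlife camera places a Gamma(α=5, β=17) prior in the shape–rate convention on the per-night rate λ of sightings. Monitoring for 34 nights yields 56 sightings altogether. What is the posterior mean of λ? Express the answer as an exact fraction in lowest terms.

61/51

Total count 56 over total exposure 34 nights.
Posterior: α' = 5 + 56 = 61, β' = 17 + 34 = 51.
Posterior mean = α'/β' = 61/51.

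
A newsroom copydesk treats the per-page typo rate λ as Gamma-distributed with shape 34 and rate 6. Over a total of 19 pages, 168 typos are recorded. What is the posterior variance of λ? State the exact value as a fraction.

Total count 168 over total exposure 19 pages.
Gamma(α, β) with Poisson data over total exposure Σt gives posterior Gamma(α+Σx, β+Σt) = Gamma(202, 25).
Posterior variance = α'/β'² = 202/625.

202/625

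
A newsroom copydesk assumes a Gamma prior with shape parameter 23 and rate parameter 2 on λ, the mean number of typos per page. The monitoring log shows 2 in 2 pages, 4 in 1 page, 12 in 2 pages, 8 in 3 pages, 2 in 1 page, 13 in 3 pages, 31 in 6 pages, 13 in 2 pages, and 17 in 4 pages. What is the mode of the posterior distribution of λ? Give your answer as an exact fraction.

Total count: 2 + 4 + 12 + 8 + 2 + 13 + 31 + 13 + 17 = 102.
Total exposure: 2 + 1 + 2 + 3 + 1 + 3 + 6 + 2 + 4 = 24 pages.
By Gamma–Poisson conjugacy, the posterior is Gamma(α + Σx, β + Σt) = Gamma(23 + 102, 2 + 24) = Gamma(125, 26).
Posterior mode = (α'−1)/β' = 124/26 = 62/13.

62/13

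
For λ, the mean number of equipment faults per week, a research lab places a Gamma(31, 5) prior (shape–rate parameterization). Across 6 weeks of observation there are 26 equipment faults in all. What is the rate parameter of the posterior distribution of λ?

11

Total count 26 over total exposure 6 weeks.
Conjugate update: add total count to the shape and total exposure to the rate, giving Gamma(57, 11).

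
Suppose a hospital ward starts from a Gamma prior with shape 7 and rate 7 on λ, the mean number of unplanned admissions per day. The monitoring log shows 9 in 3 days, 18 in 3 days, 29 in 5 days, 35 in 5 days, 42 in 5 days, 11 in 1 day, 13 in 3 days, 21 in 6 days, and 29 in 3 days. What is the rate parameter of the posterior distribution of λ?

41

Total count: 9 + 18 + 29 + 35 + 42 + 11 + 13 + 21 + 29 = 207.
Total exposure: 3 + 3 + 5 + 5 + 5 + 1 + 3 + 6 + 3 = 34 days.
By Gamma–Poisson conjugacy, the posterior is Gamma(α + Σx, β + Σt) = Gamma(7 + 207, 7 + 34) = Gamma(214, 41).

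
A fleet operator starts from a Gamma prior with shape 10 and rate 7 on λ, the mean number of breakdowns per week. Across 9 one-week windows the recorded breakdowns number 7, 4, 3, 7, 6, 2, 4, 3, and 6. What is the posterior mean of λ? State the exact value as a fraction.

13/4

Total count: 7 + 4 + 3 + 7 + 6 + 2 + 4 + 3 + 6 = 42.
Total exposure: 9 weeks.
Gamma(α, β) with Poisson data over total exposure Σt gives posterior Gamma(α+Σx, β+Σt) = Gamma(52, 16).
Posterior mean = α'/β' = 52/16 = 13/4.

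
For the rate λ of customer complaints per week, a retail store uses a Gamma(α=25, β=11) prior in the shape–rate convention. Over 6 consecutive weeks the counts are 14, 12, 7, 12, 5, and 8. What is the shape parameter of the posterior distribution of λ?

83

Total count: 14 + 12 + 7 + 12 + 5 + 8 = 58.
Total exposure: 6 weeks.
Posterior: α' = 25 + 58 = 83, β' = 11 + 6 = 17.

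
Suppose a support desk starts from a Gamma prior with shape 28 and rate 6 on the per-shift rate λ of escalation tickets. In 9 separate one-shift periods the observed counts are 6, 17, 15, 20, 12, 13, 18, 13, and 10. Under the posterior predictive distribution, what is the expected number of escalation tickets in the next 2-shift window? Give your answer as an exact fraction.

Total count: 6 + 17 + 15 + 20 + 12 + 13 + 18 + 13 + 10 = 124.
Total exposure: 9 shifts.
Conjugate update: add total count to the shape and total exposure to the rate, giving Gamma(152, 15).
Predictive mean over a 2-shift window = T·E[λ|data] = 2·152/15 = 304/15.

304/15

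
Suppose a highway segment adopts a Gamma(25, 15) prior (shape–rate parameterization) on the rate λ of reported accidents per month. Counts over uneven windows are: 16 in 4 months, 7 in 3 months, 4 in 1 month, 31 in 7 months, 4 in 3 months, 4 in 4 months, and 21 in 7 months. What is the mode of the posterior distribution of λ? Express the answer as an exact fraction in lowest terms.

Total count: 16 + 7 + 4 + 31 + 4 + 4 + 21 = 87.
Total exposure: 4 + 3 + 1 + 7 + 3 + 4 + 7 = 29 months.
The Gamma prior is conjugate for the Poisson rate, so λ | data ~ Gamma(25+87, 15+29) = Gamma(112, 44).
Posterior mode = (α'−1)/β' = 111/44.

111/44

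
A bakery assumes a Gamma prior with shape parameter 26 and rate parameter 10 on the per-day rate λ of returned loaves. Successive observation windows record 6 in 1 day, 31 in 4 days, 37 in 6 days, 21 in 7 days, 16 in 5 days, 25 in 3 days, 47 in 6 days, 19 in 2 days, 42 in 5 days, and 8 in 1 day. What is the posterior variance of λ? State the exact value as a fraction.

Total count: 6 + 31 + 37 + 21 + 16 + 25 + 47 + 19 + 42 + 8 = 252.
Total exposure: 1 + 4 + 6 + 7 + 5 + 3 + 6 + 2 + 5 + 1 = 40 days.
Posterior: α' = 26 + 252 = 278, β' = 10 + 40 = 50.
Posterior variance = α'/β'² = 278/2500 = 139/1250.

139/1250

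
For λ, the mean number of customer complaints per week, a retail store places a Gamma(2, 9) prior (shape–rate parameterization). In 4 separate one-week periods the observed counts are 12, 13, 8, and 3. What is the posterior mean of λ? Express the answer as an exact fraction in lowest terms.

38/13

Total count: 12 + 13 + 8 + 3 = 36.
Total exposure: 4 weeks.
Gamma(α, β) with Poisson data over total exposure Σt gives posterior Gamma(α+Σx, β+Σt) = Gamma(38, 13).
Posterior mean = α'/β' = 38/13.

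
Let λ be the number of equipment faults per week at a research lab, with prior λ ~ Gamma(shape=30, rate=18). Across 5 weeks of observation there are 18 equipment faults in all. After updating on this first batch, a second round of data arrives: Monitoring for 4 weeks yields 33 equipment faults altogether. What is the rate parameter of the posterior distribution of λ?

27

Total count 18 over total exposure 5 weeks.
After the first batch: Gamma(30 + 18, 18 + 5) = Gamma(48, 23).
Total count 33 over total exposure 4 weeks.
After the second batch: Gamma(48 + 33, 23 + 4) = Gamma(81, 27).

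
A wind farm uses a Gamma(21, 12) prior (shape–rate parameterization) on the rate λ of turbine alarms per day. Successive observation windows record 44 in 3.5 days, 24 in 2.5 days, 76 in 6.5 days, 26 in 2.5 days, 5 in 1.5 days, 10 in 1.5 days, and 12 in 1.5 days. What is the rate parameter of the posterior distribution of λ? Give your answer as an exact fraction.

63/2

Total count: 44 + 24 + 76 + 26 + 5 + 10 + 12 = 197.
Total exposure: 3.5 + 2.5 + 6.5 + 2.5 + 1.5 + 1.5 + 1.5 = 19.5 days.
The Gamma prior is conjugate for the Poisson rate, so λ | data ~ Gamma(21+197, 12+19.5) = Gamma(218, 63/2).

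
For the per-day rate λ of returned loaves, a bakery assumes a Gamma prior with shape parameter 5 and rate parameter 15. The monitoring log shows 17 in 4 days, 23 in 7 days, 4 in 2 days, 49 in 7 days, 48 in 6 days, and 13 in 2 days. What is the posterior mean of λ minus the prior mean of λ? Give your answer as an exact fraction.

Total count: 17 + 23 + 4 + 49 + 48 + 13 = 154.
Total exposure: 4 + 7 + 2 + 7 + 6 + 2 = 28 days.
By Gamma–Poisson conjugacy, the posterior is Gamma(α + Σx, β + Σt) = Gamma(5 + 154, 15 + 28) = Gamma(159, 43).
Posterior mean = 159/43 = 159/43; prior mean = 5/15 = 1/3. Difference = 159/43 − 1/3 = 434/129.

434/129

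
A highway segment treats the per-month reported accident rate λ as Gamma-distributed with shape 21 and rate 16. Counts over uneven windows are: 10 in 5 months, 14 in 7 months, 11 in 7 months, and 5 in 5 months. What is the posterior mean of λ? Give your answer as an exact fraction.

Total count: 10 + 14 + 11 + 5 = 40.
Total exposure: 5 + 7 + 7 + 5 = 24 months.
Gamma(α, β) with Poisson data over total exposure Σt gives posterior Gamma(α+Σx, β+Σt) = Gamma(61, 40).
Posterior mean = α'/β' = 61/40.

61/40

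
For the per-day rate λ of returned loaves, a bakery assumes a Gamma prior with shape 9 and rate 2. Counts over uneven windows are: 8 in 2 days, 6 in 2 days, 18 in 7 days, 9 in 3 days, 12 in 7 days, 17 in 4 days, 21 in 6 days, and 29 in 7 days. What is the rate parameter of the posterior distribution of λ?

Total count: 8 + 6 + 18 + 9 + 12 + 17 + 21 + 29 = 120.
Total exposure: 2 + 2 + 7 + 3 + 7 + 4 + 6 + 7 = 38 days.
Gamma(α, β) with Poisson data over total exposure Σt gives posterior Gamma(α+Σx, β+Σt) = Gamma(129, 40).

40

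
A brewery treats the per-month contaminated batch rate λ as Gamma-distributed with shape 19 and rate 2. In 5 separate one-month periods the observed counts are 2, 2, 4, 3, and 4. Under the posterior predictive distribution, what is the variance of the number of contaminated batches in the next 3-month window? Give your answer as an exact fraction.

Total count: 2 + 2 + 4 + 3 + 4 = 15.
Total exposure: 5 months.
The Gamma prior is conjugate for the Poisson rate, so λ | data ~ Gamma(19+15, 2+5) = Gamma(34, 7).
The posterior predictive for a window of length T is Negative Binomial with variance T·α'·(β'+T)/β'² = 3·34·10/49 = 1020/49.

1020/49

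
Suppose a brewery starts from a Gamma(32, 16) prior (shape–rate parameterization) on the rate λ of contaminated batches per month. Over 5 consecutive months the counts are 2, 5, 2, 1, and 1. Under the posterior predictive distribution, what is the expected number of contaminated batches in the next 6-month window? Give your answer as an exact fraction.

Total count: 2 + 5 + 2 + 1 + 1 = 11.
Total exposure: 5 months.
Gamma(α, β) with Poisson data over total exposure Σt gives posterior Gamma(α+Σx, β+Σt) = Gamma(43, 21).
Predictive mean over a 6-month window = T·E[λ|data] = 6·43/21 = 86/7.

86/7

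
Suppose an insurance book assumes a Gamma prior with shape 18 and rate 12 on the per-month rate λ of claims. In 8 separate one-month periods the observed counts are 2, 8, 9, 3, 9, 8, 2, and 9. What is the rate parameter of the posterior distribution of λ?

20

Total count: 2 + 8 + 9 + 3 + 9 + 8 + 2 + 9 = 50.
Total exposure: 8 months.
Conjugate update: add total count to the shape and total exposure to the rate, giving Gamma(68, 20).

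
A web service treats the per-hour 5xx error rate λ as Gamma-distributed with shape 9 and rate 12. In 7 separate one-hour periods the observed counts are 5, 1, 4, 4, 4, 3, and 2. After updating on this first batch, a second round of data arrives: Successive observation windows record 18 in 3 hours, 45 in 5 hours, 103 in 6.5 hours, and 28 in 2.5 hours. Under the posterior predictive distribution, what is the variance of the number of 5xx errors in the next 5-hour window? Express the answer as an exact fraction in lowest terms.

23165/648

Total count: 5 + 1 + 4 + 4 + 4 + 3 + 2 = 23.
Total exposure: 7 hours.
After the first batch: Gamma(9 + 23, 12 + 7) = Gamma(32, 19).
Total count: 18 + 45 + 103 + 28 = 194.
Total exposure: 3 + 5 + 6.5 + 2.5 = 17 hours.
After the second batch: Gamma(32 + 194, 19 + 17) = Gamma(226, 36).
The posterior predictive for a window of length T is Negative Binomial with variance T·α'·(β'+T)/β'² = 5·226·41/1296 = 23165/648.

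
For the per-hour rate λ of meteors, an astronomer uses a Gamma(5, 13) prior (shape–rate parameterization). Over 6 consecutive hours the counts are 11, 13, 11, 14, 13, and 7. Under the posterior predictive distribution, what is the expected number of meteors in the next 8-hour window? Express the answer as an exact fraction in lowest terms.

Total count: 11 + 13 + 11 + 14 + 13 + 7 = 69.
Total exposure: 6 hours.
The Gamma prior is conjugate for the Poisson rate, so λ | data ~ Gamma(5+69, 13+6) = Gamma(74, 19).
Predictive mean over an 8-hour window = T·E[λ|data] = 8·74/19 = 592/19.

592/19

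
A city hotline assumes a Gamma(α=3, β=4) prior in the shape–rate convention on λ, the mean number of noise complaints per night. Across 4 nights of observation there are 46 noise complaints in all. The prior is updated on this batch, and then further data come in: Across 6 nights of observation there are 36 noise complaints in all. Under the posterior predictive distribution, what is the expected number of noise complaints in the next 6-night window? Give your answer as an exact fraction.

Total count 46 over total exposure 4 nights.
After the first batch: Gamma(3 + 46, 4 + 4) = Gamma(49, 8).
Total count 36 over total exposure 6 nights.
After the second batch: Gamma(49 + 36, 8 + 6) = Gamma(85, 14).
Predictive mean over a 6-night window = T·E[λ|data] = 6·85/14 = 255/7.

255/7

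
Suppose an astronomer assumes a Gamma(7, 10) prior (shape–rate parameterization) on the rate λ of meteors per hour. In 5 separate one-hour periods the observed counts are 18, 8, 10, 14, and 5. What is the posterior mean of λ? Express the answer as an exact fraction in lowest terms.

Total count: 18 + 8 + 10 + 14 + 5 = 55.
Total exposure: 5 hours.
Gamma(α, β) with Poisson data over total exposure Σt gives posterior Gamma(α+Σx, β+Σt) = Gamma(62, 15).
Posterior mean = α'/β' = 62/15.

62/15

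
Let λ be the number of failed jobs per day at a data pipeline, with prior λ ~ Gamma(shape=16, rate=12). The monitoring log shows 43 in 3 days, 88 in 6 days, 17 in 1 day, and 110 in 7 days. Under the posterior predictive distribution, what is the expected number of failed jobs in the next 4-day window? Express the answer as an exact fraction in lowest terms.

1096/29

Total count: 43 + 88 + 17 + 110 = 258.
Total exposure: 3 + 6 + 1 + 7 = 17 days.
Posterior: α' = 16 + 258 = 274, β' = 12 + 17 = 29.
Predictive mean over a 4-day window = T·E[λ|data] = 4·274/29 = 1096/29.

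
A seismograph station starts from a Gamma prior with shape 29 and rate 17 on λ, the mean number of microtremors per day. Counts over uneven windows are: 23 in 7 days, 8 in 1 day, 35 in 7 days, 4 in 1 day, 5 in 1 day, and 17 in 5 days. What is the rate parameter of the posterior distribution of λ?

39

Total count: 23 + 8 + 35 + 4 + 5 + 17 = 92.
Total exposure: 7 + 1 + 7 + 1 + 1 + 5 = 22 days.
Conjugate update: add total count to the shape and total exposure to the rate, giving Gamma(121, 39).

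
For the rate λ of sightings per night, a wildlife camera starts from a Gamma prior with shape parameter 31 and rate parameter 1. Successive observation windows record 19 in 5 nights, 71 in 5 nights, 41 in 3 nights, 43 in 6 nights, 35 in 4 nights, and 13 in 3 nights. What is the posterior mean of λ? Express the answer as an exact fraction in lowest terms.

Total count: 19 + 71 + 41 + 43 + 35 + 13 = 222.
Total exposure: 5 + 5 + 3 + 6 + 4 + 3 = 26 nights.
Gamma(α, β) with Poisson data over total exposure Σt gives posterior Gamma(α+Σx, β+Σt) = Gamma(253, 27).
Posterior mean = α'/β' = 253/27.

253/27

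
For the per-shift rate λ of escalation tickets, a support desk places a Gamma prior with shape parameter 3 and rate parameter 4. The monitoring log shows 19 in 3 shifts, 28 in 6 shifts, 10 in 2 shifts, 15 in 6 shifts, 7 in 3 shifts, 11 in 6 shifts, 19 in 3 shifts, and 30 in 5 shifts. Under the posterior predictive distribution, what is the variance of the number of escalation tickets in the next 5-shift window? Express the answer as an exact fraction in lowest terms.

Total count: 19 + 28 + 10 + 15 + 7 + 11 + 19 + 30 = 139.
Total exposure: 3 + 6 + 2 + 6 + 3 + 6 + 3 + 5 = 34 shifts.
Conjugate update: add total count to the shape and total exposure to the rate, giving Gamma(142, 38).
The posterior predictive for a window of length T is Negative Binomial with variance T·α'·(β'+T)/β'² = 5·142·43/1444 = 15265/722.

15265/722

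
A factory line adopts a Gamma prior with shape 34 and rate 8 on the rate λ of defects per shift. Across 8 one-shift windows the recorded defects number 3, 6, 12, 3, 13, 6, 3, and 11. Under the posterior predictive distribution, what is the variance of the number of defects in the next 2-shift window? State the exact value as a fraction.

819/64

Total count: 3 + 6 + 12 + 3 + 13 + 6 + 3 + 11 = 57.
Total exposure: 8 shifts.
Gamma(α, β) with Poisson data over total exposure Σt gives posterior Gamma(α+Σx, β+Σt) = Gamma(91, 16).
The posterior predictive for a window of length T is Negative Binomial with variance T·α'·(β'+T)/β'² = 2·91·18/256 = 819/64.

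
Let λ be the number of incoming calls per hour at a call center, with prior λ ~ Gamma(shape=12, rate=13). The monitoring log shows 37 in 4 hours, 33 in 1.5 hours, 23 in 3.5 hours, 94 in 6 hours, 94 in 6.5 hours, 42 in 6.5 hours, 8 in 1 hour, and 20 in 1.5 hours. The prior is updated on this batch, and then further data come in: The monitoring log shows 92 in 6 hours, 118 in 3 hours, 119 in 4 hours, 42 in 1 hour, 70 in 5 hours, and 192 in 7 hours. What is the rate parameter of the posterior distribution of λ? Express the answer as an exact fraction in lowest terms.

139/2

Total count: 37 + 33 + 23 + 94 + 94 + 42 + 8 + 20 = 351.
Total exposure: 4 + 1.5 + 3.5 + 6 + 6.5 + 6.5 + 1 + 1.5 = 30.5 hours.
After the first batch: Gamma(12 + 351, 13 + 30.5) = Gamma(363, 87/2).
Total count: 92 + 118 + 119 + 42 + 70 + 192 = 633.
Total exposure: 6 + 3 + 4 + 1 + 5 + 7 = 26 hours.
After the second batch: Gamma(363 + 633, 87/2 + 26) = Gamma(996, 139/2).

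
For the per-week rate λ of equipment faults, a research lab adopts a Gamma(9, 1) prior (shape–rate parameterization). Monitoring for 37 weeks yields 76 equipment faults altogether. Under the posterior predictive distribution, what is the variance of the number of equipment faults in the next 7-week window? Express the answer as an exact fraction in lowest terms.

26775/1444

Total count 76 over total exposure 37 weeks.
Gamma(α, β) with Poisson data over total exposure Σt gives posterior Gamma(α+Σx, β+Σt) = Gamma(85, 38).
The posterior predictive for a window of length T is Negative Binomial with variance T·α'·(β'+T)/β'² = 7·85·45/1444 = 26775/1444.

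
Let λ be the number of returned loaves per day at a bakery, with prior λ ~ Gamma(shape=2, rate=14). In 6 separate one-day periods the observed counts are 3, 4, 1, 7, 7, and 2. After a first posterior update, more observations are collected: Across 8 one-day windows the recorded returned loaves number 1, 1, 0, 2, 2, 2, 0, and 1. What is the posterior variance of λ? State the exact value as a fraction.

Total count: 3 + 4 + 1 + 7 + 7 + 2 = 24.
Total exposure: 6 days.
After the first batch: Gamma(2 + 24, 14 + 6) = Gamma(26, 20).
Total count: 1 + 1 + 0 + 2 + 2 + 2 + 0 + 1 = 9.
Total exposure: 8 days.
After the second batch: Gamma(26 + 9, 20 + 8) = Gamma(35, 28).
Posterior variance = α'/β'² = 35/784 = 5/112.

5/112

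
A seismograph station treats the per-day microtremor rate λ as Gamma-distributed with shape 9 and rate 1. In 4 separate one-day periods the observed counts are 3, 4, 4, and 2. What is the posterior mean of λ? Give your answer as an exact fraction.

22/5

Total count: 3 + 4 + 4 + 2 = 13.
Total exposure: 4 days.
Gamma(α, β) with Poisson data over total exposure Σt gives posterior Gamma(α+Σx, β+Σt) = Gamma(22, 5).
Posterior mean = α'/β' = 22/5.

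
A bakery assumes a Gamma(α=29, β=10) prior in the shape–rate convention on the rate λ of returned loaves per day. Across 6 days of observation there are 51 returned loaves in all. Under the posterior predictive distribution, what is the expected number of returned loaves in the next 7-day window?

35

Total count 51 over total exposure 6 days.
Conjugate update: add total count to the shape and total exposure to the rate, giving Gamma(80, 16).
Predictive mean over a 7-day window = T·E[λ|data] = 7·80/16 = 35.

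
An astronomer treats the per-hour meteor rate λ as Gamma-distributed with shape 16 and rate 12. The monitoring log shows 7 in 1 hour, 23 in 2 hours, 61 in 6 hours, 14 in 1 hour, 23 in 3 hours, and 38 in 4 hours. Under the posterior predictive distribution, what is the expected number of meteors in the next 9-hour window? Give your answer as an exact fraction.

Total count: 7 + 23 + 61 + 14 + 23 + 38 = 166.
Total exposure: 1 + 2 + 6 + 1 + 3 + 4 = 17 hours.
The Gamma prior is conjugate for the Poisson rate, so λ | data ~ Gamma(16+166, 12+17) = Gamma(182, 29).
Predictive mean over a 9-hour window = T·E[λ|data] = 9·182/29 = 1638/29.

1638/29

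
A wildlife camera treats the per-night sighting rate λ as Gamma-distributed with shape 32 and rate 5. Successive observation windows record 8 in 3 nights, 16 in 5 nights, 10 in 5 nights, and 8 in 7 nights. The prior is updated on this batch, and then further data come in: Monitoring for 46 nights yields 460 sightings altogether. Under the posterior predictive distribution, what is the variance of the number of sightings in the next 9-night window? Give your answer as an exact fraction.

384480/5041

Total count: 8 + 16 + 10 + 8 = 42.
Total exposure: 3 + 5 + 5 + 7 = 20 nights.
After the first batch: Gamma(32 + 42, 5 + 20) = Gamma(74, 25).
Total count 460 over total exposure 46 nights.
After the second batch: Gamma(74 + 460, 25 + 46) = Gamma(534, 71).
The posterior predictive for a window of length T is Negative Binomial with variance T·α'·(β'+T)/β'² = 9·534·80/5041 = 384480/5041.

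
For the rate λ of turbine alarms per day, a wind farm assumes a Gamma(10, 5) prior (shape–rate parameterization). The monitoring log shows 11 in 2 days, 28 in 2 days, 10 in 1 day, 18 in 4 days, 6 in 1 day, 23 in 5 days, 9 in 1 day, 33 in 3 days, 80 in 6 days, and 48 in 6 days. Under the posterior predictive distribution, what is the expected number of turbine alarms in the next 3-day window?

Total count: 11 + 28 + 10 + 18 + 6 + 23 + 9 + 33 + 80 + 48 = 266.
Total exposure: 2 + 2 + 1 + 4 + 1 + 5 + 1 + 3 + 6 + 6 = 31 days.
Posterior: α' = 10 + 266 = 276, β' = 5 + 31 = 36.
Predictive mean over a 3-day window = T·E[λ|data] = 3·276/36 = 23.

23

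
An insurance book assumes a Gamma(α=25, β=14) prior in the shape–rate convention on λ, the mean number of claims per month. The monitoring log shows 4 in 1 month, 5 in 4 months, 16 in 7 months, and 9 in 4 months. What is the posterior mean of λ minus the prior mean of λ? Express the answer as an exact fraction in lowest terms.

19/105

Total count: 4 + 5 + 16 + 9 = 34.
Total exposure: 1 + 4 + 7 + 4 = 16 months.
Posterior: α' = 25 + 34 = 59, β' = 14 + 16 = 30.
Posterior mean = 59/30 = 59/30; prior mean = 25/14 = 25/14. Difference = 59/30 − 25/14 = 19/105.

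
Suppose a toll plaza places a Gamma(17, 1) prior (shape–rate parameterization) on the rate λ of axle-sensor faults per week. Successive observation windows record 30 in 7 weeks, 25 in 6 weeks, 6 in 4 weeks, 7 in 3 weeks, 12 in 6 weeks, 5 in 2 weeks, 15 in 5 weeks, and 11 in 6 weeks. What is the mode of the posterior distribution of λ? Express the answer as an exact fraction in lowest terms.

Total count: 30 + 25 + 6 + 7 + 12 + 5 + 15 + 11 = 111.
Total exposure: 7 + 6 + 4 + 3 + 6 + 2 + 5 + 6 = 39 weeks.
Posterior: α' = 17 + 111 = 128, β' = 1 + 39 = 40.
Posterior mode = (α'−1)/β' = 127/40.

127/40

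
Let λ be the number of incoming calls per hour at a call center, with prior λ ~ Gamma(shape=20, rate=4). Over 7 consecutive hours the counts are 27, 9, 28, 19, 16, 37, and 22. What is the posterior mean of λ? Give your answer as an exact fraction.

Total count: 27 + 9 + 28 + 19 + 16 + 37 + 22 = 158.
Total exposure: 7 hours.
Conjugate update: add total count to the shape and total exposure to the rate, giving Gamma(178, 11).
Posterior mean = α'/β' = 178/11.

178/11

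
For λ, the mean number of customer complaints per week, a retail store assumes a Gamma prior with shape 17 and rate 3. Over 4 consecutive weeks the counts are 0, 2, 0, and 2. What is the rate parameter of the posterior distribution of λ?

Total count: 0 + 2 + 0 + 2 = 4.
Total exposure: 4 weeks.
The Gamma prior is conjugate for the Poisson rate, so λ | data ~ Gamma(17+4, 3+4) = Gamma(21, 7).

7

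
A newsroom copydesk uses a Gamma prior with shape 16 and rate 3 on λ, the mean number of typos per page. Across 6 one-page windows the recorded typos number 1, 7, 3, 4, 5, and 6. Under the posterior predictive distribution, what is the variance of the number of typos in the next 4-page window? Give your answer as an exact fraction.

Total count: 1 + 7 + 3 + 4 + 5 + 6 = 26.
Total exposure: 6 pages.
The Gamma prior is conjugate for the Poisson rate, so λ | data ~ Gamma(16+26, 3+6) = Gamma(42, 9).
The posterior predictive for a window of length T is Negative Binomial with variance T·α'·(β'+T)/β'² = 4·42·13/81 = 728/27.

728/27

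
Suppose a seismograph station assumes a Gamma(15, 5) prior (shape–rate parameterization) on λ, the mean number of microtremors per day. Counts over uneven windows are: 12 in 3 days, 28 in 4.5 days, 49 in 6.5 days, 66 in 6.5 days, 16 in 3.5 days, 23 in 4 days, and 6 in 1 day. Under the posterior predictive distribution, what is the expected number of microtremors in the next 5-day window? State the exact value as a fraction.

Total count: 12 + 28 + 49 + 66 + 16 + 23 + 6 = 200.
Total exposure: 3 + 4.5 + 6.5 + 6.5 + 3.5 + 4 + 1 = 29 days.
The Gamma prior is conjugate for the Poisson rate, so λ | data ~ Gamma(15+200, 5+29) = Gamma(215, 34).
Predictive mean over a 5-day window = T·E[λ|data] = 5·215/34 = 1075/34.

1075/34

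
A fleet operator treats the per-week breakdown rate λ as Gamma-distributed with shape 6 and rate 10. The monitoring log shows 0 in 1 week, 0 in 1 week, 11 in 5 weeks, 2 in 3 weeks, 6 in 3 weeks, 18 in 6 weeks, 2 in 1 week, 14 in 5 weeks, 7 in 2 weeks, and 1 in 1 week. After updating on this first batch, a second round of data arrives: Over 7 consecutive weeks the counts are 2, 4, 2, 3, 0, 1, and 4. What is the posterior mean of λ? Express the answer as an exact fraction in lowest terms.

83/45

Total count: 0 + 0 + 11 + 2 + 6 + 18 + 2 + 14 + 7 + 1 = 61.
Total exposure: 1 + 1 + 5 + 3 + 3 + 6 + 1 + 5 + 2 + 1 = 28 weeks.
After the first batch: Gamma(6 + 61, 10 + 28) = Gamma(67, 38).
Total count: 2 + 4 + 2 + 3 + 0 + 1 + 4 = 16.
Total exposure: 7 weeks.
After the second batch: Gamma(67 + 16, 38 + 7) = Gamma(83, 45).
Posterior mean = α'/β' = 83/45.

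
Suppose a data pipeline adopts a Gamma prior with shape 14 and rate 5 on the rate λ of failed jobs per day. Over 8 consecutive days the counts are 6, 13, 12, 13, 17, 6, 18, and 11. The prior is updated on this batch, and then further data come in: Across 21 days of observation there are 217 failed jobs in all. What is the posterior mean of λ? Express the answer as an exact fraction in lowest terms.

Total count: 6 + 13 + 12 + 13 + 17 + 6 + 18 + 11 = 96.
Total exposure: 8 days.
After the first batch: Gamma(14 + 96, 5 + 8) = Gamma(110, 13).
Total count 217 over total exposure 21 days.
After the second batch: Gamma(110 + 217, 13 + 21) = Gamma(327, 34).
Posterior mean = α'/β' = 327/34.

327/34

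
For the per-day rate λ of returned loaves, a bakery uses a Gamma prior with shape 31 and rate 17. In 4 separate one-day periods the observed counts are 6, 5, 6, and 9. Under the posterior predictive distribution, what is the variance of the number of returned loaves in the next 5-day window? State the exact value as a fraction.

Total count: 6 + 5 + 6 + 9 = 26.
Total exposure: 4 days.
Conjugate update: add total count to the shape and total exposure to the rate, giving Gamma(57, 21).
The posterior predictive for a window of length T is Negative Binomial with variance T·α'·(β'+T)/β'² = 5·57·26/441 = 2470/147.

2470/147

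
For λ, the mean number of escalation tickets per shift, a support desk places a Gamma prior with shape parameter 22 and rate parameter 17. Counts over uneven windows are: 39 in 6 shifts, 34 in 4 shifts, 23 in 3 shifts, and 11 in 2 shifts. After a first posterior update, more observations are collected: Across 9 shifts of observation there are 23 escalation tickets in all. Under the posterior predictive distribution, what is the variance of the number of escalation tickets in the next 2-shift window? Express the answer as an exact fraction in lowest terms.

13072/1681

Total count: 39 + 34 + 23 + 11 = 107.
Total exposure: 6 + 4 + 3 + 2 = 15 shifts.
After the first batch: Gamma(22 + 107, 17 + 15) = Gamma(129, 32).
Total count 23 over total exposure 9 shifts.
After the second batch: Gamma(129 + 23, 32 + 9) = Gamma(152, 41).
The posterior predictive for a window of length T is Negative Binomial with variance T·α'·(β'+T)/β'² = 2·152·43/1681 = 13072/1681.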